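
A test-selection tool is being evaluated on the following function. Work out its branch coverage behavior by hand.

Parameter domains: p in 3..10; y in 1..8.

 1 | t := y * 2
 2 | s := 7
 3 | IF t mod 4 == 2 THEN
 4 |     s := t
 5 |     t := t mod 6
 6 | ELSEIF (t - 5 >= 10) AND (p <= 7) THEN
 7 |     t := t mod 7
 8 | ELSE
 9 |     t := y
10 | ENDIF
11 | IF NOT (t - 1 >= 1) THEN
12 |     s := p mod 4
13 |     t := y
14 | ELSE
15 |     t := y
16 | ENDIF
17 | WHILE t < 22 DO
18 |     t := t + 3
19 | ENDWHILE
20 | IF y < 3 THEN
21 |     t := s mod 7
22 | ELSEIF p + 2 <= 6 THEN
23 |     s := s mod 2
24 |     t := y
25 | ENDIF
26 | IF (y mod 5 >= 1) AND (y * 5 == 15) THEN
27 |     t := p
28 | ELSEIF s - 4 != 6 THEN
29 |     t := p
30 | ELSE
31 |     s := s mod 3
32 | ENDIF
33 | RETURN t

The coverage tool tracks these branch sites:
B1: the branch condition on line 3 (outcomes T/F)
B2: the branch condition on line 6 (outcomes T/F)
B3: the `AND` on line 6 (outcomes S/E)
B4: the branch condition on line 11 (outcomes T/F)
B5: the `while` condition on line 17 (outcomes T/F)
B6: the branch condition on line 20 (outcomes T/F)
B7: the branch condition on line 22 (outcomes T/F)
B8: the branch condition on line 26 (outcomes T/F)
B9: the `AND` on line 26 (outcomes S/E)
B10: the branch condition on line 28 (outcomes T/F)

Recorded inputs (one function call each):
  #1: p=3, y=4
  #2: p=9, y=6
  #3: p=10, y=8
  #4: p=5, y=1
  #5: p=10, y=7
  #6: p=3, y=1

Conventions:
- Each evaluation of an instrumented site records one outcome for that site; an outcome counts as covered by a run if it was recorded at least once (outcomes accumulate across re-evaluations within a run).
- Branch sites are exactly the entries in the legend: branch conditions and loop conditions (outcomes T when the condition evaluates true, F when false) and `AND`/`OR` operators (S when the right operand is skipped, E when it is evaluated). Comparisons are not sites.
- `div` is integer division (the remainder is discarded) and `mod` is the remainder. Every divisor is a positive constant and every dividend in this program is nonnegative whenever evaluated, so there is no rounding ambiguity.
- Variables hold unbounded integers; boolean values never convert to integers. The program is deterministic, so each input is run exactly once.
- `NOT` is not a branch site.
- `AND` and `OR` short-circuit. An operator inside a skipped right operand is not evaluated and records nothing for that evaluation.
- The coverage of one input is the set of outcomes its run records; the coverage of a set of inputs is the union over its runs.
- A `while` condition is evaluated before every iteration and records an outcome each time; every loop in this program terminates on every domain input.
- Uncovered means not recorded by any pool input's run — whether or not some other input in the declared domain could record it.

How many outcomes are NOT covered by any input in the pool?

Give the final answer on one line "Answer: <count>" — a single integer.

#1 (p=3, y=4) -> B1->F, B3->S, B2->F, B4->F, B5->T, B5->T, B5->T, B5->T, B5->T, B5->T, B5->F, B6->F, B7->T, B9->E, ...; covered: B1=F, B2=F, B3=S, B4=F, B5=T, B5=F, B6=F, B7=T, B8=F, B9=E, B10=T
#2 (p=9, y=6) -> B1->F, B3->S, B2->F, B4->F, B5->T, B5->T, B5->T, B5->T, B5->T, B5->T, B5->F, B6->F, B7->F, B9->E, ...; covered: B1=F, B2=F, B3=S, B4=F, B5=T, B5=F, B6=F, B7=F, B8=F, B9=E, B10=T
#3 (p=10, y=8) -> B1->F, B3->E, B2->F, B4->F, B5->T, B5->T, B5->T, B5->T, B5->T, B5->F, B6->F, B7->F, B9->E, B8->F, ...; covered: B1=F, B2=F, B3=E, B4=F, B5=T, B5=F, B6=F, B7=F, B8=F, B9=E, B10=T
#4 (p=5, y=1) -> B1->T, B4->F, B5->T, B5->T, B5->T, B5->T, B5->T, B5->T, B5->T, B5->F, B6->T, B9->E, B8->F, B10->T; covered: B1=T, B4=F, B5=T, B5=F, B6=T, B8=F, B9=E, B10=T
#5 (p=10, y=7) -> B1->T, B4->F, B5->T, B5->T, B5->T, B5->T, B5->T, B5->F, B6->F, B7->F, B9->E, B8->F, B10->T; covered: B1=T, B4=F, B5=T, B5=F, B6=F, B7=F, B8=F, B9=E, B10=T
#6 (p=3, y=1) -> B1->T, B4->F, B5->T, B5->T, B5->T, B5->T, B5->T, B5->T, B5->T, B5->F, B6->T, B9->E, B8->F, B10->T; covered: B1=T, B4=F, B5=T, B5=F, B6=T, B8=F, B9=E, B10=T
union over the pool: B1=T, B1=F, B2=F, B3=S, B3=E, B4=F, B5=T, B5=F, B6=T, B6=F, B7=T, B7=F, B8=F, B9=E, B10=T
uncovered (5 of 20): B2=T, B4=T, B8=T, B9=S, B10=F

Answer: 5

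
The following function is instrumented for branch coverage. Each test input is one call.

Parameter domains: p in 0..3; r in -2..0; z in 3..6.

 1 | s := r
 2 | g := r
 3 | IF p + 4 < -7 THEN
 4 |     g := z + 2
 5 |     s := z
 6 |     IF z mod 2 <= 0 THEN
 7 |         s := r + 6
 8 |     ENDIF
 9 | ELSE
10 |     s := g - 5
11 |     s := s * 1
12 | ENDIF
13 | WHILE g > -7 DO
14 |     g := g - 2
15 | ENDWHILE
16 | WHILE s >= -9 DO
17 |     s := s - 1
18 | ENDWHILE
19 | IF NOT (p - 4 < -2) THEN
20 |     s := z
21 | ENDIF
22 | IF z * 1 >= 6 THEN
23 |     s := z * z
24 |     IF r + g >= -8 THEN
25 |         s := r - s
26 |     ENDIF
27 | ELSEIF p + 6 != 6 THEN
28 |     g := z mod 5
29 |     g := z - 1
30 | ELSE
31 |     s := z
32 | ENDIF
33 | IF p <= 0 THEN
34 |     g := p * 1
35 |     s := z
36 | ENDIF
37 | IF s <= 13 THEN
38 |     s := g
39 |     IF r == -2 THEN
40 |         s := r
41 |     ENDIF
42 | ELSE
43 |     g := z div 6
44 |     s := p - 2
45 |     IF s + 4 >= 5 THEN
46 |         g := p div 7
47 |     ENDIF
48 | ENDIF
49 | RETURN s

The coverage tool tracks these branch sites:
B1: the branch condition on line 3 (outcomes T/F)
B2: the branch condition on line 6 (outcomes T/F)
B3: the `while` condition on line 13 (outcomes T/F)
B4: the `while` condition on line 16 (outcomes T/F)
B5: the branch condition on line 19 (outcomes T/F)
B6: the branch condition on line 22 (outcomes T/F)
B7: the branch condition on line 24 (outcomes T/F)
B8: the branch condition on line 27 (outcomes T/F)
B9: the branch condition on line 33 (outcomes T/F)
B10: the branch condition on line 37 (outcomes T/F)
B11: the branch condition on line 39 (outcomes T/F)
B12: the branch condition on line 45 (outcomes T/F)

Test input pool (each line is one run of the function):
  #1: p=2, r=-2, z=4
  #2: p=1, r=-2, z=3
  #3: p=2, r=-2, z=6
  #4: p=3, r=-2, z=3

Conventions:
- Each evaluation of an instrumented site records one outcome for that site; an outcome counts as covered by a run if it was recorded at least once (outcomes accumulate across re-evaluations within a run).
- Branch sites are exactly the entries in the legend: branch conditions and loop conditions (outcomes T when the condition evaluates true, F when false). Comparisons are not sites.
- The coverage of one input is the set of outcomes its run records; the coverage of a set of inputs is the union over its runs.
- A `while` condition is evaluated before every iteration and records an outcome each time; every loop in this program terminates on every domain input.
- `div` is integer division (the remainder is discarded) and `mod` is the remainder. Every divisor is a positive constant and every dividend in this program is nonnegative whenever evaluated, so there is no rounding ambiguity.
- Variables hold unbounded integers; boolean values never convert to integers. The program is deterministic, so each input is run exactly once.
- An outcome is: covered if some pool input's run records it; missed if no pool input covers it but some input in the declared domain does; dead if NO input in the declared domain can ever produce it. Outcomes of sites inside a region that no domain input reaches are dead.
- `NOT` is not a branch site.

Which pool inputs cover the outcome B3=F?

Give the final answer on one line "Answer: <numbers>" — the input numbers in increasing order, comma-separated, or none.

input #1 (p=2, r=-2, z=4): produces B3=F
input #2 (p=1, r=-2, z=3): produces B3=F
input #3 (p=2, r=-2, z=6): produces B3=F
input #4 (p=3, r=-2, z=3): produces B3=F

Answer: 1, 2, 3, 4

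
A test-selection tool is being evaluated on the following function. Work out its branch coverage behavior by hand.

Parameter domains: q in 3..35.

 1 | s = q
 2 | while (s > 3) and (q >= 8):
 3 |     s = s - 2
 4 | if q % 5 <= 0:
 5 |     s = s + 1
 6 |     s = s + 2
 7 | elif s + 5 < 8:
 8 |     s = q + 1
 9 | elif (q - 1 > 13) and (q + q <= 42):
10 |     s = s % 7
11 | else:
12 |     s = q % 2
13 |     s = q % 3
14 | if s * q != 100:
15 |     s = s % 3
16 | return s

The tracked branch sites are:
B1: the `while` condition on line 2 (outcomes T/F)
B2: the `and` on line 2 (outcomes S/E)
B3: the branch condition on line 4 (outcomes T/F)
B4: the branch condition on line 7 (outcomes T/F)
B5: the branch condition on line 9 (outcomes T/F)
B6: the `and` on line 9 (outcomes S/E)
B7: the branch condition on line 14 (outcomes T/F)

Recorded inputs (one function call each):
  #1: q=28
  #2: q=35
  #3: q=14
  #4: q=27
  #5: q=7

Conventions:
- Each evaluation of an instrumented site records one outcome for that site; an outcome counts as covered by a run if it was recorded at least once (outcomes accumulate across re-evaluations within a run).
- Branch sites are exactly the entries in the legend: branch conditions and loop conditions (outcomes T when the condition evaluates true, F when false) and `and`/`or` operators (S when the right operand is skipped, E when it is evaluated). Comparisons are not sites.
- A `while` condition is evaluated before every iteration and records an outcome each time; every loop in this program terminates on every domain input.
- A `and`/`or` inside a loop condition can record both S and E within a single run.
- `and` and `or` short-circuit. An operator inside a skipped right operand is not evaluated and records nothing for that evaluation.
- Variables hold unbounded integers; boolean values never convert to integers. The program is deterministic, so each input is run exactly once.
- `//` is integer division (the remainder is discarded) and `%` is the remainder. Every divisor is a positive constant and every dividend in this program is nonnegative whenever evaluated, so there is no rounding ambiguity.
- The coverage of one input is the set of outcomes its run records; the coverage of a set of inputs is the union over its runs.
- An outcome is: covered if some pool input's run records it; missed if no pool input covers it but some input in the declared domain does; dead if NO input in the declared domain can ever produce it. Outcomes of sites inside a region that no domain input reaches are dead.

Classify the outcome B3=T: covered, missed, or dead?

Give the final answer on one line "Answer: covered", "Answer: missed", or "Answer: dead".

B3=T is recorded by pool input(s) 2 -> covered

Answer: covered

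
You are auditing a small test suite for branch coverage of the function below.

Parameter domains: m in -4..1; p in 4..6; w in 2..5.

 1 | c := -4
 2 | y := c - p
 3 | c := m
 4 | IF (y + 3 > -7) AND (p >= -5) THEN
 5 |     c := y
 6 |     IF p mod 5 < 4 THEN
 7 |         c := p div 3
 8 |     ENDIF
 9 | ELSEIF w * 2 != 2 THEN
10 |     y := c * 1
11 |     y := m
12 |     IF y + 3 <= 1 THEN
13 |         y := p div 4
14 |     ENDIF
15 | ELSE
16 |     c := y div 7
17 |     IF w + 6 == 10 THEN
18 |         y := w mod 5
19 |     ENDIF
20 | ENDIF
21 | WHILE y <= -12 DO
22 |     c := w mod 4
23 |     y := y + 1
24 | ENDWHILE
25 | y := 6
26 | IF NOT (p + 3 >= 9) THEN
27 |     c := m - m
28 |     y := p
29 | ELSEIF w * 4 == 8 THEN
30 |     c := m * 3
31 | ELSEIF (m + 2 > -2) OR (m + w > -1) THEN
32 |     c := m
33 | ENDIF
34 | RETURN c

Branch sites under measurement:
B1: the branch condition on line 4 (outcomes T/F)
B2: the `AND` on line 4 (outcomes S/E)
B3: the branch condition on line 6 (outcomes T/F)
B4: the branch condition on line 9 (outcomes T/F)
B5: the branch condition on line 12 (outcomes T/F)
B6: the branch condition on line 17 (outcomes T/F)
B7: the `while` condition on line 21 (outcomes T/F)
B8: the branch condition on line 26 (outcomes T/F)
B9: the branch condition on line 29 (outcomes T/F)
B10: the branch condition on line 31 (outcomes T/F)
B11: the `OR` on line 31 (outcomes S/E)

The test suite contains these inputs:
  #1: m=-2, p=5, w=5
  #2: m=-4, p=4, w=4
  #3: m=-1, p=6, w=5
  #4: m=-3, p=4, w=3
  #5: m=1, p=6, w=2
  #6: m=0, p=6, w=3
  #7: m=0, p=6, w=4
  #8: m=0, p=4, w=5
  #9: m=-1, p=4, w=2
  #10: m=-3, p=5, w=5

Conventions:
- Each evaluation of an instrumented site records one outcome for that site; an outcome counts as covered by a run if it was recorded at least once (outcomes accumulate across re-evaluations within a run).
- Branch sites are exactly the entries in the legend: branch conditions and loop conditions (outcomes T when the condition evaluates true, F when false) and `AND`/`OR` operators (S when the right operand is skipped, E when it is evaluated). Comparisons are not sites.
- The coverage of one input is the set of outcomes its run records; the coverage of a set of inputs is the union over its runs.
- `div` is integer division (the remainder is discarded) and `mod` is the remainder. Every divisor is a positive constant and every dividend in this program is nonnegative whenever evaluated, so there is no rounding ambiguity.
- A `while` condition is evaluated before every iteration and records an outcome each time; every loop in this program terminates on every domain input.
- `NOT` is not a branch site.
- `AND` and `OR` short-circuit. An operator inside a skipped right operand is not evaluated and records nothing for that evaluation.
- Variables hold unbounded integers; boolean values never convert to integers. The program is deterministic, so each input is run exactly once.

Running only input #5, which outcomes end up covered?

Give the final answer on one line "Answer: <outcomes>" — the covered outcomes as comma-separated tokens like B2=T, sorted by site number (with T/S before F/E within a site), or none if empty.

Running input #5 (m=1, p=6, w=2), event by event:
  B2->S, B1->F, B4->T, B5->F, B7->F, B8->F, B9->T
deduplicating events, the covered set is: B1=F, B2=S, B4=T, B5=F, B7=F, B8=F, B9=T

Answer: B1=F, B2=S, B4=T, B5=F, B7=F, B8=F, B9=T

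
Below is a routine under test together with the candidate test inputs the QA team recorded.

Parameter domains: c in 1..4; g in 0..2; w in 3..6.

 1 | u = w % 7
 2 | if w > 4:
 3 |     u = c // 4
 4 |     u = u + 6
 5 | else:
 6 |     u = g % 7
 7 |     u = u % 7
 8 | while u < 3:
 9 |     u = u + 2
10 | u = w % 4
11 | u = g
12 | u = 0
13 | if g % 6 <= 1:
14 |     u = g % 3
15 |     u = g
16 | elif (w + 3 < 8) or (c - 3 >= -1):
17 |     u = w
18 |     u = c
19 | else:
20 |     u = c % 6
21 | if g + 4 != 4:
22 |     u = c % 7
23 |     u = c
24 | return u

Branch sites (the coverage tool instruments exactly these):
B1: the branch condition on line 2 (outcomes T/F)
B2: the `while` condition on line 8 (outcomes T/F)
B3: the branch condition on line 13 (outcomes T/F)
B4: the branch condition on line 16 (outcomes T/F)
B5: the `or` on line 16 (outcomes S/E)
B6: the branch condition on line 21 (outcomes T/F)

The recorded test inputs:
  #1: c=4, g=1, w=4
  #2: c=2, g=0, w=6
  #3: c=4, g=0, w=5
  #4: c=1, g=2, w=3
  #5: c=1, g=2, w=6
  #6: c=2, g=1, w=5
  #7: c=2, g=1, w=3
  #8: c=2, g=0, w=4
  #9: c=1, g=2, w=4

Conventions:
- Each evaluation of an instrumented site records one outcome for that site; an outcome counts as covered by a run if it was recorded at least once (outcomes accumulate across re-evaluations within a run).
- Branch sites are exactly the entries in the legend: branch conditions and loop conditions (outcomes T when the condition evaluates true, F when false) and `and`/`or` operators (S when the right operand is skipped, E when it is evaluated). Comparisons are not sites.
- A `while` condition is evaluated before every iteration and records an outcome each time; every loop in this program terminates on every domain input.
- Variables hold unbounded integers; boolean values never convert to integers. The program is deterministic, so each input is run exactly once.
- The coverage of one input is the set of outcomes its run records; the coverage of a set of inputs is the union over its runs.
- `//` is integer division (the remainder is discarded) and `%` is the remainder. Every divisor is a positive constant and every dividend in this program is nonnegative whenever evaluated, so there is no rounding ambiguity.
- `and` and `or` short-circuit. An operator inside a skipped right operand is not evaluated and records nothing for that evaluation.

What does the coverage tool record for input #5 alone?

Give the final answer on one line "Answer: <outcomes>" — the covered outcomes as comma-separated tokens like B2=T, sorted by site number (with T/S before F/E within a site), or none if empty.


Event log for input #5 (c=1, g=2, w=6):
  B1->T, B2->F, B3->F, B5->E, B4->F, B6->T
collecting distinct outcomes: B1=T, B2=F, B3=F, B4=F, B5=E, B6=T
Answer: B1=T, B2=F, B3=F, B4=F, B5=E, B6=T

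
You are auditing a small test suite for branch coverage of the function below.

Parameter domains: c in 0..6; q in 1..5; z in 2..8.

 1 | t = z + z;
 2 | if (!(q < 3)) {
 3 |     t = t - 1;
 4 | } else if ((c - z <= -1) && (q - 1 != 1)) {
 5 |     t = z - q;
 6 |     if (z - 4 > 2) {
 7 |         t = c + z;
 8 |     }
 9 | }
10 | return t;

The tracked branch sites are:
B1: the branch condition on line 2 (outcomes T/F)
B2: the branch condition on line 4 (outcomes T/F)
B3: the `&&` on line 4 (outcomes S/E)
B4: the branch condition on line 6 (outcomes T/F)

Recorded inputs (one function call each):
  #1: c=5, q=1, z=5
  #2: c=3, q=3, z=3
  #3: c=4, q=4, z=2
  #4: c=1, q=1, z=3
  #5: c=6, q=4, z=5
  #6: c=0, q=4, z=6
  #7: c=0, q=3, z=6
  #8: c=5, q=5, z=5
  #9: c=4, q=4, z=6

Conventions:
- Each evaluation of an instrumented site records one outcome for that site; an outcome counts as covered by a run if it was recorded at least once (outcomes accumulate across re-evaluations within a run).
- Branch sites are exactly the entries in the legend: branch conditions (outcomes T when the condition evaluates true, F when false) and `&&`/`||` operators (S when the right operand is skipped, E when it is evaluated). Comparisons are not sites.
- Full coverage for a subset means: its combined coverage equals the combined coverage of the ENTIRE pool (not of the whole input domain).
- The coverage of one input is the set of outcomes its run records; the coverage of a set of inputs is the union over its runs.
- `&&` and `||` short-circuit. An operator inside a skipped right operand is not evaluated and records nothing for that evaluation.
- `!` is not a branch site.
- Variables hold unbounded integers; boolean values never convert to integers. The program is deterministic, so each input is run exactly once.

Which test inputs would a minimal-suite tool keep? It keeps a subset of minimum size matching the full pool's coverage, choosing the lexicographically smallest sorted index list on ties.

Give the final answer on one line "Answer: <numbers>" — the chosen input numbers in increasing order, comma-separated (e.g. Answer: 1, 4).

input #1, c=5, q=1, z=5: outcomes B1=F, B2=F, B3=S
input #2, c=3, q=3, z=3: outcomes B1=T
input #3, c=4, q=4, z=2: outcomes B1=T
input #4, c=1, q=1, z=3: outcomes B1=F, B2=T, B3=E, B4=F
input #5, c=6, q=4, z=5: outcomes B1=T
input #6, c=0, q=4, z=6: outcomes B1=T
input #7, c=0, q=3, z=6: outcomes B1=T
input #8, c=5, q=5, z=5: outcomes B1=T
input #9, c=4, q=4, z=6: outcomes B1=T
pool-wide coverage (7 outcomes): B1=T, B1=F, B2=T, B2=F, B3=S, B3=E, B4=F
no size-1 subset reaches all 7 outcomes (best union: 4/7)
no size-2 subset reaches all 7 outcomes (best union: 6/7)
size 3: inputs {1, 2, 4} cover all 7 outcomes, and no lexicographically smaller subset of this size does

Answer: 1, 2, 4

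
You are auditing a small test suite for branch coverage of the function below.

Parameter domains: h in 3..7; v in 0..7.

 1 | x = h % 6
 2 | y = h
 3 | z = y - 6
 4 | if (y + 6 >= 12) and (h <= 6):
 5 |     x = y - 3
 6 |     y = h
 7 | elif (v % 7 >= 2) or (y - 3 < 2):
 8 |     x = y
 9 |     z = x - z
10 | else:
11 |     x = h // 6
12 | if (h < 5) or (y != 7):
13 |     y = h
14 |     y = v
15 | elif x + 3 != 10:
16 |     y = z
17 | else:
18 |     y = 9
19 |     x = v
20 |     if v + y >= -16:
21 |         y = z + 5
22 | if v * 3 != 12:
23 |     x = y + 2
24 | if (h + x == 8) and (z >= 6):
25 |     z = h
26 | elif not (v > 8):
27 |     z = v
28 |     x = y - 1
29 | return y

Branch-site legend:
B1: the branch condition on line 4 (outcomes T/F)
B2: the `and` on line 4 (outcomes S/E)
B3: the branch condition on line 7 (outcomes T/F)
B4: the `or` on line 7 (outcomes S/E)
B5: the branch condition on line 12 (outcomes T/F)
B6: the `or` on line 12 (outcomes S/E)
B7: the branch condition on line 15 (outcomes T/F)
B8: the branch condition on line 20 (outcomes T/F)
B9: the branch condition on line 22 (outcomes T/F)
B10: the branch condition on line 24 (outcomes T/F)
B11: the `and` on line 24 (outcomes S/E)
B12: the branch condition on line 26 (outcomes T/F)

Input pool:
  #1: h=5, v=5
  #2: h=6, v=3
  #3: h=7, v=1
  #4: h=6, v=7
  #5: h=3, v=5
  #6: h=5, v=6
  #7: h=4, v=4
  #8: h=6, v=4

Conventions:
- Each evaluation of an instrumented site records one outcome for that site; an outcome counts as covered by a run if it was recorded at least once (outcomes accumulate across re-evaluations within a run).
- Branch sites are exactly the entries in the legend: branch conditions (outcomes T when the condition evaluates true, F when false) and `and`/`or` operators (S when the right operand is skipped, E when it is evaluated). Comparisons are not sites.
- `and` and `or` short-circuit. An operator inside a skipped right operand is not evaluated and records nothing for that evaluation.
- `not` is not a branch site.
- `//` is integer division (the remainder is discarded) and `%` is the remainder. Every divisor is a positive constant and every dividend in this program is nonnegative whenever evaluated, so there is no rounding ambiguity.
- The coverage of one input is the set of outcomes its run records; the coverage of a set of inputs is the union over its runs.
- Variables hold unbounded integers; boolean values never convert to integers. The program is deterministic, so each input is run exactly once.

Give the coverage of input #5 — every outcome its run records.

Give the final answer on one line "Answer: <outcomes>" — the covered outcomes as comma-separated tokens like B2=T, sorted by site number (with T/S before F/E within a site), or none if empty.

Running input #5 (h=3, v=5), event by event:
  B2->S, B1->F, B4->S, B3->T, B6->S, B5->T, B9->T, B11->S, B10->F, B12->T
deduplicating events, the covered set is: B1=F, B2=S, B3=T, B4=S, B5=T, B6=S, B9=T, B10=F, B11=S, B12=T

Answer: B1=F, B2=S, B3=T, B4=S, B5=T, B6=S, B9=T, B10=F, B11=S, B12=T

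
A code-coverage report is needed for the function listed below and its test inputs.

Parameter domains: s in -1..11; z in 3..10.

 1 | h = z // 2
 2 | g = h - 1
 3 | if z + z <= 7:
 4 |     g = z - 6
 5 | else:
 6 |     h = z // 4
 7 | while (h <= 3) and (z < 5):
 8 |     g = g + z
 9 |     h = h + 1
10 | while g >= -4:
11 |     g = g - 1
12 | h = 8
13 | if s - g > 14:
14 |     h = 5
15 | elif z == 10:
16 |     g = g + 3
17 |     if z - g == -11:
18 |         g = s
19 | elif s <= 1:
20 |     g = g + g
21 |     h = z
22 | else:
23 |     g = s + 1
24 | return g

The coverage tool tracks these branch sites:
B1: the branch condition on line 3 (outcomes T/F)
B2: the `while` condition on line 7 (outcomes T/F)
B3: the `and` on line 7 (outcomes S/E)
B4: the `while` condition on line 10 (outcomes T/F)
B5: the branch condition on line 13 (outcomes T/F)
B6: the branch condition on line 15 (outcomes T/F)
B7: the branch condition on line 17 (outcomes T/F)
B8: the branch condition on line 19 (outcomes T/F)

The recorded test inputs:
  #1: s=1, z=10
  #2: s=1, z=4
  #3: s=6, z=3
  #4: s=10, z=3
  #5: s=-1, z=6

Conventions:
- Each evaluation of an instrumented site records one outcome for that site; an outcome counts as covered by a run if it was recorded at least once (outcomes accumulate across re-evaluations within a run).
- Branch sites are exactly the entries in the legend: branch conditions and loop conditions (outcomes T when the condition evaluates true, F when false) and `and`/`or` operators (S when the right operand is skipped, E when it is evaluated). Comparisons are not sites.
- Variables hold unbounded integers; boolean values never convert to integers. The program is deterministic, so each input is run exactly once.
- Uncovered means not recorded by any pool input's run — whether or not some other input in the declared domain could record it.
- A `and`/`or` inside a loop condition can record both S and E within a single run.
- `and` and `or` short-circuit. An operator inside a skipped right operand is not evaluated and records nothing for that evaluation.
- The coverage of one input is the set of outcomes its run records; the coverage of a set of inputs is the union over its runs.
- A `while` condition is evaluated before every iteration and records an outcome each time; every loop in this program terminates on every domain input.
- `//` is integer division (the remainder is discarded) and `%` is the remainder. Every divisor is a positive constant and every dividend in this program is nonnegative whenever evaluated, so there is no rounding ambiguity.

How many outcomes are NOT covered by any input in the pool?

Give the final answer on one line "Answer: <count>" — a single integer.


test 1 (s=1, z=10) fires B1->F, B3->E, B2->F, B4->T, B4->T, B4->T, B4->T, B4->T, B4->T, B4->T, B4->T, B4->T, B4->F, B5->F, ...; hits B1=F, B2=F, B3=E, B4=T, B4=F, B5=F, B6=T, B7=F
test 2 (s=1, z=4) fires B1->F, B3->E, B2->T, B3->E, B2->T, B3->E, B2->T, B3->S, B2->F, B4->T, B4->T, B4->T, B4->T, B4->T, ...; hits B1=F, B2=T, B2=F, B3=S, B3=E, B4=T, B4=F, B5=F, B6=F, B8=T
test 3 (s=6, z=3) fires B1->T, B3->E, B2->T, B3->E, B2->T, B3->E, B2->T, B3->S, B2->F, B4->T, B4->T, B4->T, B4->T, B4->T, ...; hits B1=T, B2=T, B2=F, B3=S, B3=E, B4=T, B4=F, B5=F, B6=F, B8=F
test 4 (s=10, z=3) fires B1->T, B3->E, B2->T, B3->E, B2->T, B3->E, B2->T, B3->S, B2->F, B4->T, B4->T, B4->T, B4->T, B4->T, ...; hits B1=T, B2=T, B2=F, B3=S, B3=E, B4=T, B4=F, B5=T
test 5 (s=-1, z=6) fires B1->F, B3->E, B2->F, B4->T, B4->T, B4->T, B4->T, B4->T, B4->T, B4->T, B4->F, B5->F, B6->F, B8->T; hits B1=F, B2=F, B3=E, B4=T, B4=F, B5=F, B6=F, B8=T
union over the pool: B1=T, B1=F, B2=T, B2=F, B3=S, B3=E, B4=T, B4=F, B5=T, B5=F, B6=T, B6=F, B7=F, B8=T, B8=F
uncovered (1 of 16): B7=T
Answer: 1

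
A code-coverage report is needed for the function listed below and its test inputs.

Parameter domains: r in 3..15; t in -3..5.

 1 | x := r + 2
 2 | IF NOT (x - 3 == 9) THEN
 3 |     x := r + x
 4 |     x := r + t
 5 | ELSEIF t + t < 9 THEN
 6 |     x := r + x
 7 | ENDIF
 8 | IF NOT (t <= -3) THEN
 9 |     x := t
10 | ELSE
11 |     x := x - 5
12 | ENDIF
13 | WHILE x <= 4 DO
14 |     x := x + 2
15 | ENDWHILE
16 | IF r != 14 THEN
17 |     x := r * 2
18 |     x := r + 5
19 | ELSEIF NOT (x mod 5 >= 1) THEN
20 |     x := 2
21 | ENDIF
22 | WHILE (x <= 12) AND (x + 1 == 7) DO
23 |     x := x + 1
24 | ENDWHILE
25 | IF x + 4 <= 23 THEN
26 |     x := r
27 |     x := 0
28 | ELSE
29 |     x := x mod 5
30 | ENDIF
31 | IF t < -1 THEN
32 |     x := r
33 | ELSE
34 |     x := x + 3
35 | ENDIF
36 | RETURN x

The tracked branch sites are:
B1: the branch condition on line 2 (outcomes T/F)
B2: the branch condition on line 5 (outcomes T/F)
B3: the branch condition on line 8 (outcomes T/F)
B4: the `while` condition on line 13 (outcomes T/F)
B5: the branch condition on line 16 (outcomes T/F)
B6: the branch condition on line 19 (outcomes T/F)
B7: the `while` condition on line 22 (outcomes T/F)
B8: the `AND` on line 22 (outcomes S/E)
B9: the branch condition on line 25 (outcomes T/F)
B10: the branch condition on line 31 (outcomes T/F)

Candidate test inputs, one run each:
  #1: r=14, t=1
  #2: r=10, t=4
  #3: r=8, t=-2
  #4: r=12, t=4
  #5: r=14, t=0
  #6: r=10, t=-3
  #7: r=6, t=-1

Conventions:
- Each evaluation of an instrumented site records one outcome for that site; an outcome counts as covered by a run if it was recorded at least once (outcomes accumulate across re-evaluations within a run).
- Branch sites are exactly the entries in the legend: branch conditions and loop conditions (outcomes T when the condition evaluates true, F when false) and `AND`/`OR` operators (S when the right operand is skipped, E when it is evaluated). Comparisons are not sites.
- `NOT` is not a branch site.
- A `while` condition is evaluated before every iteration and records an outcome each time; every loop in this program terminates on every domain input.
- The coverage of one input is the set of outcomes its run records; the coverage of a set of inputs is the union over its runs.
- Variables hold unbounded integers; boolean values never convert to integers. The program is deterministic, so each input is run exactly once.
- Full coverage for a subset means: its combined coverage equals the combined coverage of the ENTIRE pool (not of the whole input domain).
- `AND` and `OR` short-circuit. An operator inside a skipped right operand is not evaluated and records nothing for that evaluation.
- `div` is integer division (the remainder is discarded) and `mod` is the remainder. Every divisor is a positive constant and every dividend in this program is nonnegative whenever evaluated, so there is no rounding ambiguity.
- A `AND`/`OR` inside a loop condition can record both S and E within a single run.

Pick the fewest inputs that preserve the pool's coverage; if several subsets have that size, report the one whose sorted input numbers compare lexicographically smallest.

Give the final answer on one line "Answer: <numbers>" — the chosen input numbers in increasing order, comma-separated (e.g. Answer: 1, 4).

input #1, r=14, t=1: outcomes B1=T, B3=T, B4=T, B4=F, B5=F, B6=T, B7=F, B8=E, B9=T, B10=F
input #2, r=10, t=4: outcomes B1=F, B2=T, B3=T, B4=T, B4=F, B5=T, B7=F, B8=S, B9=T, B10=F
input #3, r=8, t=-2: outcomes B1=T, B3=T, B4=T, B4=F, B5=T, B7=F, B8=S, B9=T, B10=T
input #4, r=12, t=4: outcomes B1=T, B3=T, B4=T, B4=F, B5=T, B7=F, B8=S, B9=T, B10=F
input #5, r=14, t=0: outcomes B1=T, B3=T, B4=T, B4=F, B5=F, B6=F, B7=T, B7=F, B8=E, B9=T, B10=F
input #6, r=10, t=-3: outcomes B1=F, B2=T, B3=F, B4=F, B5=T, B7=F, B8=S, B9=T, B10=T
input #7, r=6, t=-1: outcomes B1=T, B3=T, B4=T, B4=F, B5=T, B7=F, B8=E, B9=T, B10=F
union over all inputs: B1=T, B1=F, B2=T, B3=T, B3=F, B4=T, B4=F, B5=T, B5=F, B6=T, B6=F, B7=T, B7=F, B8=S, B8=E, B9=T, B10=T, B10=F (18 outcomes)
every size-1 subset falls short of the 18 outcomes (best: 11/18)
every size-2 subset falls short of the 18 outcomes (best: 17/18)
at size 3, {1, 5, 6} reaches all 18 outcomes; every lexicographically earlier size-3 subset fails

Answer: 1, 5, 6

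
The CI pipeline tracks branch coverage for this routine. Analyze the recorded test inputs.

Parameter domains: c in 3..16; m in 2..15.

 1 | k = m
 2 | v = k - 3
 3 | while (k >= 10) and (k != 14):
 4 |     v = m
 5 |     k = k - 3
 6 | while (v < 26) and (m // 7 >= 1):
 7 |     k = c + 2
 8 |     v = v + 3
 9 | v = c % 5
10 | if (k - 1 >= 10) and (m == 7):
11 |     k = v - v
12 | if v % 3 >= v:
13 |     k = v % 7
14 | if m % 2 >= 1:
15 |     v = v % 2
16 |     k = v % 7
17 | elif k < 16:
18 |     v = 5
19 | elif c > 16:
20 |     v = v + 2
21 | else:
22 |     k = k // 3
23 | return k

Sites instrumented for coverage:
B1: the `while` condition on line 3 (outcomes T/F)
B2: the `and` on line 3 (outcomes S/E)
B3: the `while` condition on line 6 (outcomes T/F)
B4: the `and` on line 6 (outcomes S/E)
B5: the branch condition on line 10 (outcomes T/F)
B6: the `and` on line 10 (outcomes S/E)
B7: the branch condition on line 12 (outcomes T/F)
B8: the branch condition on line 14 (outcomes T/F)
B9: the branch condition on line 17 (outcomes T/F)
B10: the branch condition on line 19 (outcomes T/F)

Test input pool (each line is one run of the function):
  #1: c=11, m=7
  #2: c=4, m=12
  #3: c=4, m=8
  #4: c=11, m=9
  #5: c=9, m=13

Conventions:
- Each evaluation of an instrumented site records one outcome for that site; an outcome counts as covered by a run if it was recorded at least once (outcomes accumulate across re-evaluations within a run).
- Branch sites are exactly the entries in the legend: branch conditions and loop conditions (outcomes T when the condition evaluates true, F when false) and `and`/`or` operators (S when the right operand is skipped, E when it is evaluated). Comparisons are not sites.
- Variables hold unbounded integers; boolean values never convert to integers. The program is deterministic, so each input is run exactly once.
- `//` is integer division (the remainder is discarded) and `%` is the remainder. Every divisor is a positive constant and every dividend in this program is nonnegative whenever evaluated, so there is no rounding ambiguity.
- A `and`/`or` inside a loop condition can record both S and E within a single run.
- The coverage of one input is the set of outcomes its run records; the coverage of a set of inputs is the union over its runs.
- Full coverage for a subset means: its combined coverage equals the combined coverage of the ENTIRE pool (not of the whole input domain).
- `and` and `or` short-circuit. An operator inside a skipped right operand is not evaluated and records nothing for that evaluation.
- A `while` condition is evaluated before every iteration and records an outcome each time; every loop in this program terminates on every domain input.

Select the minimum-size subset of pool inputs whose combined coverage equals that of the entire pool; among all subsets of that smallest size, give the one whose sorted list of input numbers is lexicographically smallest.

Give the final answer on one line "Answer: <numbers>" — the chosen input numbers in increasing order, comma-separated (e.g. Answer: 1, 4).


input #1 (c=11, m=7): events B2->S, B1->F, B4->E, B3->T, B4->E, B3->T, B4->E, B3->T, B4->E, B3->T, B4->E, B3->T, B4->E, B3->T, ...; covers B1=F, B2=S, B3=T, B3=F, B4=S, B4=E, B5=T, B6=E, B7=T, B8=T
input #2 (c=4, m=12): events B2->E, B1->T, B2->S, B1->F, B4->E, B3->T, B4->E, B3->T, B4->E, B3->T, B4->E, B3->T, B4->E, B3->T, ...; covers B1=T, B1=F, B2=S, B2=E, B3=T, B3=F, B4=S, B4=E, B5=F, B6=S, B7=F, B8=F, B9=T
input #3 (c=4, m=8): events B2->S, B1->F, B4->E, B3->T, B4->E, B3->T, B4->E, B3->T, B4->E, B3->T, B4->E, B3->T, B4->E, B3->T, ...; covers B1=F, B2=S, B3=T, B3=F, B4=S, B4=E, B5=F, B6=S, B7=F, B8=F, B9=T
input #4 (c=11, m=9): events B2->S, B1->F, B4->E, B3->T, B4->E, B3->T, B4->E, B3->T, B4->E, B3->T, B4->E, B3->T, B4->E, B3->T, ...; covers B1=F, B2=S, B3=T, B3=F, B4=S, B4=E, B5=F, B6=E, B7=T, B8=T
input #5 (c=9, m=13): events B2->E, B1->T, B2->E, B1->T, B2->S, B1->F, B4->E, B3->T, B4->E, B3->T, B4->E, B3->T, B4->E, B3->T, ...; covers B1=T, B1=F, B2=S, B2=E, B3=T, B3=F, B4=S, B4=E, B5=F, B6=E, B7=F, B8=T
together the pool reaches 17 outcomes: B1=T, B1=F, B2=S, B2=E, B3=T, B3=F, B4=S, B4=E, B5=T, B5=F, B6=S, B6=E, B7=T, B7=F, B8=T, B8=F, B9=T
every size-1 subset falls short of the 17 outcomes (best: 13/17)
size 2: inputs {1, 2} cover all 17 outcomes, and no lexicographically smaller subset of this size does
Answer: 1, 2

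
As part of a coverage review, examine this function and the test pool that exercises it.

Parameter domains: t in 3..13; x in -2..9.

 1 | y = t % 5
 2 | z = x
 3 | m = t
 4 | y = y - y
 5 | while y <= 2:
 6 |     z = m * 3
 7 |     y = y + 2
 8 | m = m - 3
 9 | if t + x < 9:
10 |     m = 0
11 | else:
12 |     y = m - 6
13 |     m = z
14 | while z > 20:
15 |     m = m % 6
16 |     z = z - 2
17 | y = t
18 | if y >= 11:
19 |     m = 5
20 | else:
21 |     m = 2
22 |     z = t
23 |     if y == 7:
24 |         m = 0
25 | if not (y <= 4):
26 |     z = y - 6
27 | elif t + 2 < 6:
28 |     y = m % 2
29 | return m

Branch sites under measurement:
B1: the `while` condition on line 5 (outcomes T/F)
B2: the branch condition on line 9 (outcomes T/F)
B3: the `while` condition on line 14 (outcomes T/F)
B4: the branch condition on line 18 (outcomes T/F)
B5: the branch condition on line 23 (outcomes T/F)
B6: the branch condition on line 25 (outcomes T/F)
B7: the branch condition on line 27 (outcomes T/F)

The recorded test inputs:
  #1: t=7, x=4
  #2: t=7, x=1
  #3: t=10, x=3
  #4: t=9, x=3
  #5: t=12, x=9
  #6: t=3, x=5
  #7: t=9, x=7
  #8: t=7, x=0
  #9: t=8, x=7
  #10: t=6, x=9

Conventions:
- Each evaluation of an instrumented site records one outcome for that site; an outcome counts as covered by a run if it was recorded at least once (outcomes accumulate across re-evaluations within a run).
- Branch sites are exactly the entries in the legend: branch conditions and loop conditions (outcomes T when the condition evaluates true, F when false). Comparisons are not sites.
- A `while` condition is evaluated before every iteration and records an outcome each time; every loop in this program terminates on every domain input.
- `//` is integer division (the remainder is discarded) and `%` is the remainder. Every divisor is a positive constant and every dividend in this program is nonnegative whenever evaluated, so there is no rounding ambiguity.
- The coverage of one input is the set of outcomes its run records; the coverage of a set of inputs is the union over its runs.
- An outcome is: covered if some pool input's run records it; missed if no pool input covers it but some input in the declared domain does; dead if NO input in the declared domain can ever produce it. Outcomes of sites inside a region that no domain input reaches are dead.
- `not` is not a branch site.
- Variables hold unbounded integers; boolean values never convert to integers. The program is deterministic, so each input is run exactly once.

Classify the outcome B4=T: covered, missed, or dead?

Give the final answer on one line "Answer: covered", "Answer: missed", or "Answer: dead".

B4=T is recorded by pool input(s) 5 -> covered

Answer: covered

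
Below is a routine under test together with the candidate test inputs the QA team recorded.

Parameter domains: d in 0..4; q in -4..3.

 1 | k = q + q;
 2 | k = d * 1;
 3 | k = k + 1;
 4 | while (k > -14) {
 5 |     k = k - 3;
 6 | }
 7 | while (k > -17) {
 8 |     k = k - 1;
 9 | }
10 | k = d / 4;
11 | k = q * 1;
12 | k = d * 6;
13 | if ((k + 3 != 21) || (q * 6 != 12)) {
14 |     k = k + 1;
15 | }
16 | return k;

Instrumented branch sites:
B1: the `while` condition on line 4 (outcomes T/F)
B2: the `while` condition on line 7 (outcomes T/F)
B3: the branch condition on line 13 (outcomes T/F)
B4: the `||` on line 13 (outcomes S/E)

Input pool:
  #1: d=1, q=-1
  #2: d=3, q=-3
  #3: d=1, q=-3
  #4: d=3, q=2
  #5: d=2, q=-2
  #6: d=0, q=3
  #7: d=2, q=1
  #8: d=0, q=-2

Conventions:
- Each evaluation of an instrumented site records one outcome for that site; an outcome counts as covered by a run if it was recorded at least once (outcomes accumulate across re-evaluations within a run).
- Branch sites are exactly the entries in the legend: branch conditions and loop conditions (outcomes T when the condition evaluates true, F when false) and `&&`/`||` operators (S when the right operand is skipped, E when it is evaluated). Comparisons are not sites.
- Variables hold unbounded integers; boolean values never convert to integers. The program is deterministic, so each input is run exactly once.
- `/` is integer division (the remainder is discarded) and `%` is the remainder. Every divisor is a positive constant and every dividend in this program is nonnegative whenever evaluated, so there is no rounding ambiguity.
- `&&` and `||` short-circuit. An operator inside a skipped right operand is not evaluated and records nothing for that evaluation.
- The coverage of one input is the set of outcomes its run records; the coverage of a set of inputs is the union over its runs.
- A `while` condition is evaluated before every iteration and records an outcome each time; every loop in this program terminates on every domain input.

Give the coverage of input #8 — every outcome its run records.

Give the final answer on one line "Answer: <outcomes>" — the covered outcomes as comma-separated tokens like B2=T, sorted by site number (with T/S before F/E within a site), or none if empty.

Event log for input #8 (d=0, q=-2):
  B1->T, B1->T, B1->T, B1->T, B1->T, B1->F, B2->T, B2->T, B2->T, B2->F
  B4->S, B3->T
distinct outcomes covered: B1=T, B1=F, B2=T, B2=F, B3=T, B4=S

Answer: B1=T, B1=F, B2=T, B2=F, B3=T, B4=S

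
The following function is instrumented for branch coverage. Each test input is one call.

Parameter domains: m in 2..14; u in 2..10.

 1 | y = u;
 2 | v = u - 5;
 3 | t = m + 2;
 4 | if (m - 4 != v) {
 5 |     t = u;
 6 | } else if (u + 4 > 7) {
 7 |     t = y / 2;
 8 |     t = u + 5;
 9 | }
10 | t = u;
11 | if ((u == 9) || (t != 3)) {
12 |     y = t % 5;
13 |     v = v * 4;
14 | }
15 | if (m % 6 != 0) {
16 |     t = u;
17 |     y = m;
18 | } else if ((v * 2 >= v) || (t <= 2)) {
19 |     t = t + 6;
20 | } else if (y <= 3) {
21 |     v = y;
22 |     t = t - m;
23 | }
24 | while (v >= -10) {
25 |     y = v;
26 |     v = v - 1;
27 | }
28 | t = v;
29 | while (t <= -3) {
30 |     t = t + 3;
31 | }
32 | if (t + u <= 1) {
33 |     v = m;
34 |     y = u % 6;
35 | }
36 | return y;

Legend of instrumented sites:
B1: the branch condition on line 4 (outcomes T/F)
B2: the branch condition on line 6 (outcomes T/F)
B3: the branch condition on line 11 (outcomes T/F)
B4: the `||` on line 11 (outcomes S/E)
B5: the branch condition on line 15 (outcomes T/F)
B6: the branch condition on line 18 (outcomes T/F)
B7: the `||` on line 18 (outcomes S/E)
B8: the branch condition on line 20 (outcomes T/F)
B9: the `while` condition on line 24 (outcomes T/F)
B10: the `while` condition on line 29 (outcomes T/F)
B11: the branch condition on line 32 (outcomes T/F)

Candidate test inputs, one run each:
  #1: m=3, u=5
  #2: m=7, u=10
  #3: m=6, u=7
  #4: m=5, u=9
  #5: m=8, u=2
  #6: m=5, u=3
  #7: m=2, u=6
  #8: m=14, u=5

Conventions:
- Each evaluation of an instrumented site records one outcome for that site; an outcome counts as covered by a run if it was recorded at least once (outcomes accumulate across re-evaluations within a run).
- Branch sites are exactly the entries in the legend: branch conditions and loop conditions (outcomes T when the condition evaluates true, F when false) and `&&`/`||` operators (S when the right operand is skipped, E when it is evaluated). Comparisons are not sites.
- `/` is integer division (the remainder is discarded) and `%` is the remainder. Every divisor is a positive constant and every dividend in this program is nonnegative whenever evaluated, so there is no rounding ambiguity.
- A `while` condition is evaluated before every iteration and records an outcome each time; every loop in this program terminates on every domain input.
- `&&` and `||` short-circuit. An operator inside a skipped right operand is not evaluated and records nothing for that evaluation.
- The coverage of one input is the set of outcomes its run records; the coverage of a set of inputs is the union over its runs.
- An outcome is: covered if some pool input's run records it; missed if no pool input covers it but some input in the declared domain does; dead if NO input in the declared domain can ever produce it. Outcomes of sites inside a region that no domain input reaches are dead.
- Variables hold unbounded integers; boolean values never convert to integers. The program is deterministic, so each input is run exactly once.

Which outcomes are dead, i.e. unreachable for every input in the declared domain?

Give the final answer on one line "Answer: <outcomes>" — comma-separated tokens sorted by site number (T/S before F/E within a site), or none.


exhaustive pass over the 117-input domain:
  reachable outcomes have witnesses, e.g. B1=T (e.g. m=2, u=2), B1=F (e.g. m=2, u=3), B2=T (e.g. m=3, u=4), B2=F (e.g. m=2, u=3)
Answer: none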